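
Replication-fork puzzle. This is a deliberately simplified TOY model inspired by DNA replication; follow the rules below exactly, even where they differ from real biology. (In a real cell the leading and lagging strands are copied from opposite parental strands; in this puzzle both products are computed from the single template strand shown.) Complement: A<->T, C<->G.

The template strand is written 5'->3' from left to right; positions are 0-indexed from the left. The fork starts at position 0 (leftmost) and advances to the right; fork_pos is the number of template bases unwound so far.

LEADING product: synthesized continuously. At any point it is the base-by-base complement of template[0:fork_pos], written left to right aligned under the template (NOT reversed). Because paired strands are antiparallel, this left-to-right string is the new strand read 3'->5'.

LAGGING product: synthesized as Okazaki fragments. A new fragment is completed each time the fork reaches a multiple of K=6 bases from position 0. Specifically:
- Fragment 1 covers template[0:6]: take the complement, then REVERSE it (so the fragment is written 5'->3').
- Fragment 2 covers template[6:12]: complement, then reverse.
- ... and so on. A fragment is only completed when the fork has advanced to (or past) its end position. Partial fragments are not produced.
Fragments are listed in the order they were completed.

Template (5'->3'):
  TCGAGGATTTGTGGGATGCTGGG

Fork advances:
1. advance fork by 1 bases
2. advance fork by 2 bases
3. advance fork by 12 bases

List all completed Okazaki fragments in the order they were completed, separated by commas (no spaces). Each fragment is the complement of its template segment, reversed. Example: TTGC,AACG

Step 1: advance 1 -> fork_pos = 0 + 1 = 1. Next multiple of 6 is 6 (not reached); still 0 fragment(s).
Step 2: advance 2 -> fork_pos = 1 + 2 = 3. Next multiple of 6 is 6 (not reached); still 0 fragment(s).
Step 3: advance 12 -> fork_pos = 3 + 12 = 15. Reached multiple(s) of 6: 6, 12 -> fragments 1-2 completed (2 total).
Final fork_pos = 15, so 2 fragment(s) are complete. Build each: template segment -> complement -> reverse.
Fragment 1: template[0:6] = TCGAGG -> complement AGCTCC -> reversed CCTCGA
Fragment 2: template[6:12] = ATTTGT -> complement TAAACA -> reversed ACAAAT

Answer: CCTCGA,ACAAAT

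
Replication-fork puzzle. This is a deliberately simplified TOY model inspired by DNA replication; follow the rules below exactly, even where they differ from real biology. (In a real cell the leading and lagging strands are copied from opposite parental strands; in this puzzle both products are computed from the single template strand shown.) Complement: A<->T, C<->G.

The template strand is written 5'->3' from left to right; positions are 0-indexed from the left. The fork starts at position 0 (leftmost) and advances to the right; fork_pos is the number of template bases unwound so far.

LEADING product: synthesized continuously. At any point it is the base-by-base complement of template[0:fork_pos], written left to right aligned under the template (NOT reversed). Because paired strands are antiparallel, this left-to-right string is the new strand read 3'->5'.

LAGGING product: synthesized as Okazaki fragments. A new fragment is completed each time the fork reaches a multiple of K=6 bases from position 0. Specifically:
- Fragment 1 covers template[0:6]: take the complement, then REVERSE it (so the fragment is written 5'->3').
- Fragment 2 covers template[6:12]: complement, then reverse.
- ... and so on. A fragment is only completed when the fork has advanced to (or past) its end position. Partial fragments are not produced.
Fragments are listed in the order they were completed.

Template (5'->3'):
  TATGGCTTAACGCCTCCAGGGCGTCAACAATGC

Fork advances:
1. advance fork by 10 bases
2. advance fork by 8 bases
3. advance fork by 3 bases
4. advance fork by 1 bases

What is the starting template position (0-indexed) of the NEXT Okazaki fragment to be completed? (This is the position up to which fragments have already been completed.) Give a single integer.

Answer: 18

Derivation:
Step 1: advance 10 -> fork_pos = 0 + 10 = 10. Reached multiple(s) of 6: 6 -> fragment 1 completed (1 total).
Step 2: advance 8 -> fork_pos = 10 + 8 = 18. Reached multiple(s) of 6: 12, 18 -> fragments 2-3 completed (3 total).
Step 3: advance 3 -> fork_pos = 18 + 3 = 21. Next multiple of 6 is 24 (not reached); still 3 fragment(s).
Step 4: advance 1 -> fork_pos = 21 + 1 = 22. Next multiple of 6 is 24 (not reached); still 3 fragment(s).
3 fragment(s) completed, covering template[0:18] (3 x 6 = 18). The next fragment, fragment 4, covers template[18:24], so it starts at position 18.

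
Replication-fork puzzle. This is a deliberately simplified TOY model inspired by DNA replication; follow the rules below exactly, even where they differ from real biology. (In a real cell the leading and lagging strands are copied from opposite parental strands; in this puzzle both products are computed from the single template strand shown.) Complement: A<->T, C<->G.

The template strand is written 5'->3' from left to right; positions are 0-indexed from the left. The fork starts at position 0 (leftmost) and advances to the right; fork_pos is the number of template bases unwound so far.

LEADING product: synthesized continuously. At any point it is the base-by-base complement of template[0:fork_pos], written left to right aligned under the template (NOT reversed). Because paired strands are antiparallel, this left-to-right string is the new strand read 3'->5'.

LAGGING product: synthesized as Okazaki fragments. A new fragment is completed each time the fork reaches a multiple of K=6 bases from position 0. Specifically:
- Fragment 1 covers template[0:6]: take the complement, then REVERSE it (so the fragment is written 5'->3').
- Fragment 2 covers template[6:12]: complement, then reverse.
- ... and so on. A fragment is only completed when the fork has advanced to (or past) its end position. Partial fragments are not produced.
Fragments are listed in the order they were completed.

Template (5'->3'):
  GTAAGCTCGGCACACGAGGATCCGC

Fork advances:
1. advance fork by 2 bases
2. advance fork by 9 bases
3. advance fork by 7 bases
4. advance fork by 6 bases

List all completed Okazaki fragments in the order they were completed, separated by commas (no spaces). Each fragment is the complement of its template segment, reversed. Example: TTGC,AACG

Step 1: advance 2 -> fork_pos = 0 + 2 = 2. Next multiple of 6 is 6 (not reached); still 0 fragment(s).
Step 2: advance 9 -> fork_pos = 2 + 9 = 11. Reached multiple(s) of 6: 6 -> fragment 1 completed (1 total).
Step 3: advance 7 -> fork_pos = 11 + 7 = 18. Reached multiple(s) of 6: 12, 18 -> fragments 2-3 completed (3 total).
Step 4: advance 6 -> fork_pos = 18 + 6 = 24. Reached multiple(s) of 6: 24 -> fragment 4 completed (4 total).
Final fork_pos = 24, so 4 fragment(s) are complete. Build each: template segment -> complement -> reverse.
Fragment 1: template[0:6] = GTAAGC -> complement CATTCG -> reversed GCTTAC
Fragment 2: template[6:12] = TCGGCA -> complement AGCCGT -> reversed TGCCGA
Fragment 3: template[12:18] = CACGAG -> complement GTGCTC -> reversed CTCGTG
Fragment 4: template[18:24] = GATCCG -> complement CTAGGC -> reversed CGGATC

Answer: GCTTAC,TGCCGA,CTCGTG,CGGATC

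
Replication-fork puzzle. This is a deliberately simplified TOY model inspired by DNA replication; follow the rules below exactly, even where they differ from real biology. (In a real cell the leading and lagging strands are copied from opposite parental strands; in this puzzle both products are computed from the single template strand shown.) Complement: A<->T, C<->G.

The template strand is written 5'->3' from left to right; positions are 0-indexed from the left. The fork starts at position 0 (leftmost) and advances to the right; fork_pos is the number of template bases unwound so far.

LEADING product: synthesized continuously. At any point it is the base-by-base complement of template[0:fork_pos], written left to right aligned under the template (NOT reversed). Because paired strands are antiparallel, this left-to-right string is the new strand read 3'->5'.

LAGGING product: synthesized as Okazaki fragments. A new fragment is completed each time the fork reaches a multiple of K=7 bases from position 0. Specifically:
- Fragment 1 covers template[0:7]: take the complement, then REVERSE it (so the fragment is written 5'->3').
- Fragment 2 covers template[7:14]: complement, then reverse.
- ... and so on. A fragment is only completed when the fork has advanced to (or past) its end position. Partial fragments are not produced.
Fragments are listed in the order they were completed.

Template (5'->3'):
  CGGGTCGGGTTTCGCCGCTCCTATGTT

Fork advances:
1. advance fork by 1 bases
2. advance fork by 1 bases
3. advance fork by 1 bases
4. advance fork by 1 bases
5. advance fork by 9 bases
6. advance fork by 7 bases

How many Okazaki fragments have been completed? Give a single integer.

Step 1: advance 1 -> fork_pos = 0 + 1 = 1. Next multiple of 7 is 7 (not reached); still 0 fragment(s).
Step 2: advance 1 -> fork_pos = 1 + 1 = 2. Next multiple of 7 is 7 (not reached); still 0 fragment(s).
Step 3: advance 1 -> fork_pos = 2 + 1 = 3. Next multiple of 7 is 7 (not reached); still 0 fragment(s).
Step 4: advance 1 -> fork_pos = 3 + 1 = 4. Next multiple of 7 is 7 (not reached); still 0 fragment(s).
Step 5: advance 9 -> fork_pos = 4 + 9 = 13. Reached multiple(s) of 7: 7 -> fragment 1 completed (1 total).
Step 6: advance 7 -> fork_pos = 13 + 7 = 20. Reached multiple(s) of 7: 14 -> fragment 2 completed (2 total).
Check: final fork_pos = 20; the multiples of 7 that are <= 20 are 7..14 -> 20 // 7 = 2 completed fragment(s).

Answer: 2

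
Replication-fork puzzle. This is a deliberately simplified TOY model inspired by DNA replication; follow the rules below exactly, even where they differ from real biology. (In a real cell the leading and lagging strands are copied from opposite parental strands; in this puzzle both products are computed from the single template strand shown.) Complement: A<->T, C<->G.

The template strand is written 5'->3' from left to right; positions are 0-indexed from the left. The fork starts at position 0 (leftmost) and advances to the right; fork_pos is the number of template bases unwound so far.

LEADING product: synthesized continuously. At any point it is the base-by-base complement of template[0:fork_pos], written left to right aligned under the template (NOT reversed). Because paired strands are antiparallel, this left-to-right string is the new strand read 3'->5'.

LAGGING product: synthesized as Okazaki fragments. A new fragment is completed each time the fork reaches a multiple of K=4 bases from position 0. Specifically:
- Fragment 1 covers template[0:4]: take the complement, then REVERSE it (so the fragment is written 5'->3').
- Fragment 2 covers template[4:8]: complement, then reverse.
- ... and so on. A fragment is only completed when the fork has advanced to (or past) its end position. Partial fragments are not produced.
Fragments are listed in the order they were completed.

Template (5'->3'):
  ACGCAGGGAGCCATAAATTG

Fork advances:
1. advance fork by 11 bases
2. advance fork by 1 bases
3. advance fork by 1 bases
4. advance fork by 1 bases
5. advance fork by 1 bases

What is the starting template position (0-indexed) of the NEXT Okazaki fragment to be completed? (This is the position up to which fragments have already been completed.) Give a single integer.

Answer: 12

Derivation:
Step 1: advance 11 -> fork_pos = 0 + 11 = 11. Reached multiple(s) of 4: 4, 8 -> fragments 1-2 completed (2 total).
Step 2: advance 1 -> fork_pos = 11 + 1 = 12. Reached multiple(s) of 4: 12 -> fragment 3 completed (3 total).
Step 3: advance 1 -> fork_pos = 12 + 1 = 13. Next multiple of 4 is 16 (not reached); still 3 fragment(s).
Step 4: advance 1 -> fork_pos = 13 + 1 = 14. Next multiple of 4 is 16 (not reached); still 3 fragment(s).
Step 5: advance 1 -> fork_pos = 14 + 1 = 15. Next multiple of 4 is 16 (not reached); still 3 fragment(s).
3 fragment(s) completed, covering template[0:12] (3 x 4 = 12). The next fragment, fragment 4, covers template[12:16], so it starts at position 12.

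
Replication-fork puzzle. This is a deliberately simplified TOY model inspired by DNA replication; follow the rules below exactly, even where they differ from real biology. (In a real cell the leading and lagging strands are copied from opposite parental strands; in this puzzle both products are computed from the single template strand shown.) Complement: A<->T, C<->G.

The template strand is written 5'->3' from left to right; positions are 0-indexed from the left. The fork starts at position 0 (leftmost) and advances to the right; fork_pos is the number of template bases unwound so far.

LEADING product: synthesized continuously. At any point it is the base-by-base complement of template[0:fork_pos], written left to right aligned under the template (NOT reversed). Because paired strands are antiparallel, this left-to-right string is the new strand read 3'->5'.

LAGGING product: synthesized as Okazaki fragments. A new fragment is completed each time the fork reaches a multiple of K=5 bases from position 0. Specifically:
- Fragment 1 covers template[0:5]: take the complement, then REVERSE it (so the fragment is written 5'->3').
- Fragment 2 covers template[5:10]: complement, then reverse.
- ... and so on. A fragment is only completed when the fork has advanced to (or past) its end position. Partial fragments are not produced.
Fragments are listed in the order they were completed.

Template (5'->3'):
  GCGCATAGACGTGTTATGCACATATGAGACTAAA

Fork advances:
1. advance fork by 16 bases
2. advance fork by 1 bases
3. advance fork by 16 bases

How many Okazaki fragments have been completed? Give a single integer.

Answer: 6

Derivation:
Step 1: advance 16 -> fork_pos = 0 + 16 = 16. Reached multiple(s) of 5: 5, 10, 15 -> fragments 1-3 completed (3 total).
Step 2: advance 1 -> fork_pos = 16 + 1 = 17. Next multiple of 5 is 20 (not reached); still 3 fragment(s).
Step 3: advance 16 -> fork_pos = 17 + 16 = 33. Reached multiple(s) of 5: 20, 25, 30 -> fragments 4-6 completed (6 total).
Check: final fork_pos = 33; the multiples of 5 that are <= 33 are 5..30 -> 33 // 5 = 6 completed fragment(s).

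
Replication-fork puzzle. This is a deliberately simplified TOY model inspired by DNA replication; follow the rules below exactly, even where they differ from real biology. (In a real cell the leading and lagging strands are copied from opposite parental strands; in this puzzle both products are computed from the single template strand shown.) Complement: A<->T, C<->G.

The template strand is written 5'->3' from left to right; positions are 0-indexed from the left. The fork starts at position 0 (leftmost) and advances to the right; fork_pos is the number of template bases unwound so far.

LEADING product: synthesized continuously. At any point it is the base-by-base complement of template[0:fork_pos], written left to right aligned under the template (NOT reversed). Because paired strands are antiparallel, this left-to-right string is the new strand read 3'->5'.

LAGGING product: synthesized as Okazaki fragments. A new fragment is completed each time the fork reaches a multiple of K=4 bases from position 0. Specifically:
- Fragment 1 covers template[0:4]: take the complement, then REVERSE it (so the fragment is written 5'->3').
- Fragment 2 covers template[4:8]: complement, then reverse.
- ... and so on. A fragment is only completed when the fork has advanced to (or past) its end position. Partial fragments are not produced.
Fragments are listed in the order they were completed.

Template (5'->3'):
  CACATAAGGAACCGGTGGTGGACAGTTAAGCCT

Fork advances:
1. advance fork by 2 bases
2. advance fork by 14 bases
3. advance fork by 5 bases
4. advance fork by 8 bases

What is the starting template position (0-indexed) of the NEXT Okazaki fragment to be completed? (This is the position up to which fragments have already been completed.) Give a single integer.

Step 1: advance 2 -> fork_pos = 0 + 2 = 2. Next multiple of 4 is 4 (not reached); still 0 fragment(s).
Step 2: advance 14 -> fork_pos = 2 + 14 = 16. Reached multiple(s) of 4: 4, 8, 12, 16 -> fragments 1-4 completed (4 total).
Step 3: advance 5 -> fork_pos = 16 + 5 = 21. Reached multiple(s) of 4: 20 -> fragment 5 completed (5 total).
Step 4: advance 8 -> fork_pos = 21 + 8 = 29. Reached multiple(s) of 4: 24, 28 -> fragments 6-7 completed (7 total).
7 fragment(s) completed, covering template[0:28] (7 x 4 = 28). The next fragment, fragment 8, covers template[28:32], so it starts at position 28.

Answer: 28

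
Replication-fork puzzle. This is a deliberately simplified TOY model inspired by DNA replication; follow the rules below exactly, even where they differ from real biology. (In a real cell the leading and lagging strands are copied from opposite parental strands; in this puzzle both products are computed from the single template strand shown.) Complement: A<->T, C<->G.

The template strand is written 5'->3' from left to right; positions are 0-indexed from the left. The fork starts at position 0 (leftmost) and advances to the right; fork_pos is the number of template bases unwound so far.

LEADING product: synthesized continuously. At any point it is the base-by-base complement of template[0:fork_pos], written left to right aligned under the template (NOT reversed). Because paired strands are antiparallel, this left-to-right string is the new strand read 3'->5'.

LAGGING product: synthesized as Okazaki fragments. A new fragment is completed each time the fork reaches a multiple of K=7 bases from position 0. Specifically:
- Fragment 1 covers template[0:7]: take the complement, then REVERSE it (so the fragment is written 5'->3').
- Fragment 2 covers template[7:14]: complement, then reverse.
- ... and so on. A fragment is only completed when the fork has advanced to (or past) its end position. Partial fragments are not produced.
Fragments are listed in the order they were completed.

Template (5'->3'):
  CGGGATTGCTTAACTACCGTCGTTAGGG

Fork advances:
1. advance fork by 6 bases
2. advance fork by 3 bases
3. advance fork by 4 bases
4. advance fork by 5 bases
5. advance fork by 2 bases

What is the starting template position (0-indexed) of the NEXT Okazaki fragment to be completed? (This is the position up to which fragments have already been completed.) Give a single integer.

Step 1: advance 6 -> fork_pos = 0 + 6 = 6. Next multiple of 7 is 7 (not reached); still 0 fragment(s).
Step 2: advance 3 -> fork_pos = 6 + 3 = 9. Reached multiple(s) of 7: 7 -> fragment 1 completed (1 total).
Step 3: advance 4 -> fork_pos = 9 + 4 = 13. Next multiple of 7 is 14 (not reached); still 1 fragment(s).
Step 4: advance 5 -> fork_pos = 13 + 5 = 18. Reached multiple(s) of 7: 14 -> fragment 2 completed (2 total).
Step 5: advance 2 -> fork_pos = 18 + 2 = 20. Next multiple of 7 is 21 (not reached); still 2 fragment(s).
2 fragment(s) completed, covering template[0:14] (2 x 7 = 14). The next fragment, fragment 3, covers template[14:21], so it starts at position 14.

Answer: 14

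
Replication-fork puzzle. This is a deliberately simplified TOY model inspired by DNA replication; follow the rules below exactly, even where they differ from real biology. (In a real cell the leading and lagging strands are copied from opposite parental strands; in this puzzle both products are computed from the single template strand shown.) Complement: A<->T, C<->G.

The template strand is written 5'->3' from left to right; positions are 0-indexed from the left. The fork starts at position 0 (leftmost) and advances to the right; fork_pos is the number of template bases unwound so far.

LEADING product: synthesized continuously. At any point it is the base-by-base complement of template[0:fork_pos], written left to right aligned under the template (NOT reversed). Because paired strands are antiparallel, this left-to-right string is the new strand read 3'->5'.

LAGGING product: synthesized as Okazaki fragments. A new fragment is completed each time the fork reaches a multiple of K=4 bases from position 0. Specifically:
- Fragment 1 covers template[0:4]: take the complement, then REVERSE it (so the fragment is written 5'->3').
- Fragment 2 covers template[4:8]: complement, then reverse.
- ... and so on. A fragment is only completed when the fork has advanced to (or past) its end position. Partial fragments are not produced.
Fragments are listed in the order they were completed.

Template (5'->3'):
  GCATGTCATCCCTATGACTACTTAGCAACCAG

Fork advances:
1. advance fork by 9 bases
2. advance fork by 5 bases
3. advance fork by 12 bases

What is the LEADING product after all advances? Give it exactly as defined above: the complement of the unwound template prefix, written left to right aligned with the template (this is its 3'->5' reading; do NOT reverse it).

Answer: CGTACAGTAGGGATACTGATGAATCG

Derivation:
Step 1: advance 9 -> fork_pos = 0 + 9 = 9.
Step 2: advance 5 -> fork_pos = 9 + 5 = 14.
Step 3: advance 12 -> fork_pos = 14 + 12 = 26.
Unwound prefix: template[0:26] = GCATGTCATCCCTATGACTACTTAGC
Complement it base by base (A<->T, C<->G), keeping left-to-right order:
  [0:5] GCATG -> CGTAC
  [5:10] TCATC -> AGTAG
  [10:15] CCTAT -> GGATA
  [15:20] GACTA -> CTGAT
  [20:25] CTTAG -> GAATC
  [25:26] C -> G
Concatenate: CGTACAGTAGGGATACTGATGAATCG (length 26; written aligned with the template, i.e. 3'->5').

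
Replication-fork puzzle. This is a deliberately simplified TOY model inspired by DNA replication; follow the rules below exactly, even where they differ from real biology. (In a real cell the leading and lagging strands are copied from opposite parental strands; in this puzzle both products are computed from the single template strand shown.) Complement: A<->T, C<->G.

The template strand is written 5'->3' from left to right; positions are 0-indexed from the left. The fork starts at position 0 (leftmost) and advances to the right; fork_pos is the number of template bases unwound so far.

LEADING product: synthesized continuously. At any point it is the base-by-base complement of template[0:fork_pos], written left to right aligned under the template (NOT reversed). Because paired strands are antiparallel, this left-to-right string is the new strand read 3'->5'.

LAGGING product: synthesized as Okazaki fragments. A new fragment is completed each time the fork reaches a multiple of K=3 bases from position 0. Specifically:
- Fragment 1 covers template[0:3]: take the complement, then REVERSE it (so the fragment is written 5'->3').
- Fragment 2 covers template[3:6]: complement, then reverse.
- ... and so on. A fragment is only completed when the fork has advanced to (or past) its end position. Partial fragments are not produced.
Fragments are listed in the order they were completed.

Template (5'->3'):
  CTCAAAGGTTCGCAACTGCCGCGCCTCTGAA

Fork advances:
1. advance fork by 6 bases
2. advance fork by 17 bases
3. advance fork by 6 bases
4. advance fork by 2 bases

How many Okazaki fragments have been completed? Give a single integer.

Answer: 10

Derivation:
Step 1: advance 6 -> fork_pos = 0 + 6 = 6. Reached multiple(s) of 3: 3, 6 -> fragments 1-2 completed (2 total).
Step 2: advance 17 -> fork_pos = 6 + 17 = 23. Reached multiple(s) of 3: 9, 12, 15, 18, 21 -> fragments 3-7 completed (7 total).
Step 3: advance 6 -> fork_pos = 23 + 6 = 29. Reached multiple(s) of 3: 24, 27 -> fragments 8-9 completed (9 total).
Step 4: advance 2 -> fork_pos = 29 + 2 = 31. Reached multiple(s) of 3: 30 -> fragment 10 completed (10 total).
Check: final fork_pos = 31; the multiples of 3 that are <= 31 are 3..30 -> 31 // 3 = 10 completed fragment(s).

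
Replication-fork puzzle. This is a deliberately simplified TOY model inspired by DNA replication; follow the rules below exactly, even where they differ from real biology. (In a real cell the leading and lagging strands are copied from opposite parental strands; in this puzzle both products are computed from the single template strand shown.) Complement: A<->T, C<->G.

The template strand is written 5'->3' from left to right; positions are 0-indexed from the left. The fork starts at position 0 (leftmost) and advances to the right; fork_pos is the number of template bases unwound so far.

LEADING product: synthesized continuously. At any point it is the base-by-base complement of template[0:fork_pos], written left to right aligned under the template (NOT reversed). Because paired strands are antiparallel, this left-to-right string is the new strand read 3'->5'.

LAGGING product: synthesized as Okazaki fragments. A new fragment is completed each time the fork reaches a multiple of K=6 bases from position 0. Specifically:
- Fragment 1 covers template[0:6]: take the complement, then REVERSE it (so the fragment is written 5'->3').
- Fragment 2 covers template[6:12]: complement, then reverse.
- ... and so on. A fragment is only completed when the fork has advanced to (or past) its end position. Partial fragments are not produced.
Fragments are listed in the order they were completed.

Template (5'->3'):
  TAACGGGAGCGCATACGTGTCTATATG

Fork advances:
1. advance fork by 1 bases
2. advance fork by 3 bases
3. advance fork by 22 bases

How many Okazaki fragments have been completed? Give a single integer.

Step 1: advance 1 -> fork_pos = 0 + 1 = 1. Next multiple of 6 is 6 (not reached); still 0 fragment(s).
Step 2: advance 3 -> fork_pos = 1 + 3 = 4. Next multiple of 6 is 6 (not reached); still 0 fragment(s).
Step 3: advance 22 -> fork_pos = 4 + 22 = 26. Reached multiple(s) of 6: 6, 12, 18, 24 -> fragments 1-4 completed (4 total).
Check: final fork_pos = 26; the multiples of 6 that are <= 26 are 6..24 -> 26 // 6 = 4 completed fragment(s).

Answer: 4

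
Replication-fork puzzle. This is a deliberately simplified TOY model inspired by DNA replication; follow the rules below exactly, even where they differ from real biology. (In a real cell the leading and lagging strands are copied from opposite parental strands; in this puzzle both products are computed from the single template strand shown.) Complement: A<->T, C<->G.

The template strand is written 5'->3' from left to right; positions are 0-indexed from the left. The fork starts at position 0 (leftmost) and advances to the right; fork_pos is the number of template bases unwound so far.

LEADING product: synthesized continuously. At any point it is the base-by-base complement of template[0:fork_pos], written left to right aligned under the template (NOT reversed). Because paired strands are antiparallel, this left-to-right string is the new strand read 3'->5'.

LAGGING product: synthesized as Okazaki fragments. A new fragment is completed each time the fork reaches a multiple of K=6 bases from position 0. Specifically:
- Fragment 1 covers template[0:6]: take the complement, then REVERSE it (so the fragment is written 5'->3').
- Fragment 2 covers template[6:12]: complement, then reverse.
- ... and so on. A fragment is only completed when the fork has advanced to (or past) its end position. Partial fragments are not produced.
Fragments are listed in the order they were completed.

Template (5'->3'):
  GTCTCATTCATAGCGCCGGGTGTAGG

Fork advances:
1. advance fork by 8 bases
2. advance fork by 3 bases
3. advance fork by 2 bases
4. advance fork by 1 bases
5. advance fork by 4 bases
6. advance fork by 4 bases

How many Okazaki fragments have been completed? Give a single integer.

Step 1: advance 8 -> fork_pos = 0 + 8 = 8. Reached multiple(s) of 6: 6 -> fragment 1 completed (1 total).
Step 2: advance 3 -> fork_pos = 8 + 3 = 11. Next multiple of 6 is 12 (not reached); still 1 fragment(s).
Step 3: advance 2 -> fork_pos = 11 + 2 = 13. Reached multiple(s) of 6: 12 -> fragment 2 completed (2 total).
Step 4: advance 1 -> fork_pos = 13 + 1 = 14. Next multiple of 6 is 18 (not reached); still 2 fragment(s).
Step 5: advance 4 -> fork_pos = 14 + 4 = 18. Reached multiple(s) of 6: 18 -> fragment 3 completed (3 total).
Step 6: advance 4 -> fork_pos = 18 + 4 = 22. Next multiple of 6 is 24 (not reached); still 3 fragment(s).
Check: final fork_pos = 22; the multiples of 6 that are <= 22 are 6..18 -> 22 // 6 = 3 completed fragment(s).

Answer: 3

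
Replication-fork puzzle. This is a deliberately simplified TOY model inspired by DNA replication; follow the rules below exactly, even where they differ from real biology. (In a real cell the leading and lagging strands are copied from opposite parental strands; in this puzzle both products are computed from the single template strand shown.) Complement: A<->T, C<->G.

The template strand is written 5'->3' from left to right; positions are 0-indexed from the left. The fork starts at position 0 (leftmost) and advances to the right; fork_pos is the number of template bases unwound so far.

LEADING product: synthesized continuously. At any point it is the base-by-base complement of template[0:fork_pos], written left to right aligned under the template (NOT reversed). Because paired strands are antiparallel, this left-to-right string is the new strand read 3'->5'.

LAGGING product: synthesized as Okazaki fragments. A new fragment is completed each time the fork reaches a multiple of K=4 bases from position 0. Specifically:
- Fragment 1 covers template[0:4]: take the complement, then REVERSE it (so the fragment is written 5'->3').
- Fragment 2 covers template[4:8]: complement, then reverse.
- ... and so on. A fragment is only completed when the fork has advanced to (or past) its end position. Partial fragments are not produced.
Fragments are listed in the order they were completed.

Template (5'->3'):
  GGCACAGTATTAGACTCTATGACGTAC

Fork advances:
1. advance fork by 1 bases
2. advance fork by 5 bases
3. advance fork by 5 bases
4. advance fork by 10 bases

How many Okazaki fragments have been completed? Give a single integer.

Answer: 5

Derivation:
Step 1: advance 1 -> fork_pos = 0 + 1 = 1. Next multiple of 4 is 4 (not reached); still 0 fragment(s).
Step 2: advance 5 -> fork_pos = 1 + 5 = 6. Reached multiple(s) of 4: 4 -> fragment 1 completed (1 total).
Step 3: advance 5 -> fork_pos = 6 + 5 = 11. Reached multiple(s) of 4: 8 -> fragment 2 completed (2 total).
Step 4: advance 10 -> fork_pos = 11 + 10 = 21. Reached multiple(s) of 4: 12, 16, 20 -> fragments 3-5 completed (5 total).
Check: final fork_pos = 21; the multiples of 4 that are <= 21 are 4..20 -> 21 // 4 = 5 completed fragment(s).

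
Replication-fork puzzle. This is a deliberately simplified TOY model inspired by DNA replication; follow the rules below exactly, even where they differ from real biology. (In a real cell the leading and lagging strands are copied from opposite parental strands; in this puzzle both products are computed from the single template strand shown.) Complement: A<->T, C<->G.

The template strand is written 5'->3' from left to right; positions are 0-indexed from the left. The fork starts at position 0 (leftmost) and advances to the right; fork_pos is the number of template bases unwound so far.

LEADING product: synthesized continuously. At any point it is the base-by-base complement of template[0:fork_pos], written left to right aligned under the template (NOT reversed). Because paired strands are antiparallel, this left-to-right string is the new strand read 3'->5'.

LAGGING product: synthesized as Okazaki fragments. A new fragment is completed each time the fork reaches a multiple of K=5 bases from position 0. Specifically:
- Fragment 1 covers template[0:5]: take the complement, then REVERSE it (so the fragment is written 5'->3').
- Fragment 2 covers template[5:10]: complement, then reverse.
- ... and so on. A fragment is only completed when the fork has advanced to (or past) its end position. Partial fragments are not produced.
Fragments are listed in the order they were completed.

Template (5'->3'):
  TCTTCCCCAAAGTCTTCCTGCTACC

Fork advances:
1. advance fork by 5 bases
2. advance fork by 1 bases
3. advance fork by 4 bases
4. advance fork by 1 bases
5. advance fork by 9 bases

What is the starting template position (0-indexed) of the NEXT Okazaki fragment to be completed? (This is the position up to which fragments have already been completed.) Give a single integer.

Answer: 20

Derivation:
Step 1: advance 5 -> fork_pos = 0 + 5 = 5. Reached multiple(s) of 5: 5 -> fragment 1 completed (1 total).
Step 2: advance 1 -> fork_pos = 5 + 1 = 6. Next multiple of 5 is 10 (not reached); still 1 fragment(s).
Step 3: advance 4 -> fork_pos = 6 + 4 = 10. Reached multiple(s) of 5: 10 -> fragment 2 completed (2 total).
Step 4: advance 1 -> fork_pos = 10 + 1 = 11. Next multiple of 5 is 15 (not reached); still 2 fragment(s).
Step 5: advance 9 -> fork_pos = 11 + 9 = 20. Reached multiple(s) of 5: 15, 20 -> fragments 3-4 completed (4 total).
4 fragment(s) completed, covering template[0:20] (4 x 5 = 20). The next fragment, fragment 5, covers template[20:25], so it starts at position 20.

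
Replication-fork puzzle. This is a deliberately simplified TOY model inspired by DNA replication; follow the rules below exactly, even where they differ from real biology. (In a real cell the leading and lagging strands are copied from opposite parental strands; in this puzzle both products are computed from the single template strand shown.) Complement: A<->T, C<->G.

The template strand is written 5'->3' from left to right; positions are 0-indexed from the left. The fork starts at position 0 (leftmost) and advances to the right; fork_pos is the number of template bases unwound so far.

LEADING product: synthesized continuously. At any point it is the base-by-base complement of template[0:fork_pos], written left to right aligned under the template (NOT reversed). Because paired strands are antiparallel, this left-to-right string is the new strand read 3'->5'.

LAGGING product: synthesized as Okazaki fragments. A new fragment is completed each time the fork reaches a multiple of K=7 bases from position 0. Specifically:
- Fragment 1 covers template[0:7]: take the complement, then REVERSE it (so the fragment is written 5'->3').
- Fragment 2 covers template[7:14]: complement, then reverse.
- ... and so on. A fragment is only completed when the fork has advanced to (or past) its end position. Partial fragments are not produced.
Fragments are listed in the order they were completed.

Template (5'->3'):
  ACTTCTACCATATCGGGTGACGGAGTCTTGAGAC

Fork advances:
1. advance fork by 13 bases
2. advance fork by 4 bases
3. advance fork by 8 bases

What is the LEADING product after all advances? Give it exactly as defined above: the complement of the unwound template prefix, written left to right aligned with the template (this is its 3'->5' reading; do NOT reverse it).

Answer: TGAAGATGGTATAGCCCACTGCCTC

Derivation:
Step 1: advance 13 -> fork_pos = 0 + 13 = 13.
Step 2: advance 4 -> fork_pos = 13 + 4 = 17.
Step 3: advance 8 -> fork_pos = 17 + 8 = 25.
Unwound prefix: template[0:25] = ACTTCTACCATATCGGGTGACGGAG
Complement it base by base (A<->T, C<->G), keeping left-to-right order:
  [0:5] ACTTC -> TGAAG
  [5:10] TACCA -> ATGGT
  [10:15] TATCG -> ATAGC
  [15:20] GGTGA -> CCACT
  [20:25] CGGAG -> GCCTC
Concatenate: TGAAGATGGTATAGCCCACTGCCTC (length 25; written aligned with the template, i.e. 3'->5').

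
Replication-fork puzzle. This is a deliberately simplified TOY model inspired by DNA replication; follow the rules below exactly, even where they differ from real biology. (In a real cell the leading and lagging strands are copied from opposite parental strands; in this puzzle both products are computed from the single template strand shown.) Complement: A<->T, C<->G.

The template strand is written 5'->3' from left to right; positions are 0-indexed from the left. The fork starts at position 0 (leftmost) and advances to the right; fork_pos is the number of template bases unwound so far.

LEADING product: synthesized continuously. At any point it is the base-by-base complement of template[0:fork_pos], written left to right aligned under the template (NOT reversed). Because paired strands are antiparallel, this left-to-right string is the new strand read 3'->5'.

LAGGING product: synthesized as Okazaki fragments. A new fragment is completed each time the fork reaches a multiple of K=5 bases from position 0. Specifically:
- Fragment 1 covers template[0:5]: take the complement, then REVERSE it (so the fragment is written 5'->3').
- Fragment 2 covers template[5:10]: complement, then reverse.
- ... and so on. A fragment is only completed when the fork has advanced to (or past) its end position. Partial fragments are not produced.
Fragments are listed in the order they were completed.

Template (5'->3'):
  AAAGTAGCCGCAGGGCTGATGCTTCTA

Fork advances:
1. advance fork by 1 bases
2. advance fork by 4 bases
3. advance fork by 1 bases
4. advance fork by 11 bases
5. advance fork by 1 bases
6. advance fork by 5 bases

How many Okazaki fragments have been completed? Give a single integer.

Answer: 4

Derivation:
Step 1: advance 1 -> fork_pos = 0 + 1 = 1. Next multiple of 5 is 5 (not reached); still 0 fragment(s).
Step 2: advance 4 -> fork_pos = 1 + 4 = 5. Reached multiple(s) of 5: 5 -> fragment 1 completed (1 total).
Step 3: advance 1 -> fork_pos = 5 + 1 = 6. Next multiple of 5 is 10 (not reached); still 1 fragment(s).
Step 4: advance 11 -> fork_pos = 6 + 11 = 17. Reached multiple(s) of 5: 10, 15 -> fragments 2-3 completed (3 total).
Step 5: advance 1 -> fork_pos = 17 + 1 = 18. Next multiple of 5 is 20 (not reached); still 3 fragment(s).
Step 6: advance 5 -> fork_pos = 18 + 5 = 23. Reached multiple(s) of 5: 20 -> fragment 4 completed (4 total).
Check: final fork_pos = 23; the multiples of 5 that are <= 23 are 5..20 -> 23 // 5 = 4 completed fragment(s).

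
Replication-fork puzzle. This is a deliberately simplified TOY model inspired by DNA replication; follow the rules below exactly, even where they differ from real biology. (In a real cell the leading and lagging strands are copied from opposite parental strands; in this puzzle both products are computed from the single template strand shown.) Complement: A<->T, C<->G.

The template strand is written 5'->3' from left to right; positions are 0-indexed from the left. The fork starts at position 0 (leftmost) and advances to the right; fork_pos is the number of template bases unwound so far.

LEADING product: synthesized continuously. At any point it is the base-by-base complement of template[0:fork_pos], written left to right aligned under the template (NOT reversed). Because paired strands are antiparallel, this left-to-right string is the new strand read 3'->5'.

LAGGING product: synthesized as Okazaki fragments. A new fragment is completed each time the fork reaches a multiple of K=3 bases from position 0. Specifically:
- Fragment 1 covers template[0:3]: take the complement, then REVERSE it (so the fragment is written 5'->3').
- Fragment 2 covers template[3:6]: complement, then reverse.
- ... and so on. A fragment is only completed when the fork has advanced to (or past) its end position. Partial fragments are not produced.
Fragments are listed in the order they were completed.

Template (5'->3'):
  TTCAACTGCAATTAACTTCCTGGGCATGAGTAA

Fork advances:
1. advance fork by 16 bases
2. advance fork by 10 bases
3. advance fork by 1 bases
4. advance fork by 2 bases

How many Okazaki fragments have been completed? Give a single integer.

Answer: 9

Derivation:
Step 1: advance 16 -> fork_pos = 0 + 16 = 16. Reached multiple(s) of 3: 3, 6, 9, 12, 15 -> fragments 1-5 completed (5 total).
Step 2: advance 10 -> fork_pos = 16 + 10 = 26. Reached multiple(s) of 3: 18, 21, 24 -> fragments 6-8 completed (8 total).
Step 3: advance 1 -> fork_pos = 26 + 1 = 27. Reached multiple(s) of 3: 27 -> fragment 9 completed (9 total).
Step 4: advance 2 -> fork_pos = 27 + 2 = 29. Next multiple of 3 is 30 (not reached); still 9 fragment(s).
Check: final fork_pos = 29; the multiples of 3 that are <= 29 are 3..27 -> 29 // 3 = 9 completed fragment(s).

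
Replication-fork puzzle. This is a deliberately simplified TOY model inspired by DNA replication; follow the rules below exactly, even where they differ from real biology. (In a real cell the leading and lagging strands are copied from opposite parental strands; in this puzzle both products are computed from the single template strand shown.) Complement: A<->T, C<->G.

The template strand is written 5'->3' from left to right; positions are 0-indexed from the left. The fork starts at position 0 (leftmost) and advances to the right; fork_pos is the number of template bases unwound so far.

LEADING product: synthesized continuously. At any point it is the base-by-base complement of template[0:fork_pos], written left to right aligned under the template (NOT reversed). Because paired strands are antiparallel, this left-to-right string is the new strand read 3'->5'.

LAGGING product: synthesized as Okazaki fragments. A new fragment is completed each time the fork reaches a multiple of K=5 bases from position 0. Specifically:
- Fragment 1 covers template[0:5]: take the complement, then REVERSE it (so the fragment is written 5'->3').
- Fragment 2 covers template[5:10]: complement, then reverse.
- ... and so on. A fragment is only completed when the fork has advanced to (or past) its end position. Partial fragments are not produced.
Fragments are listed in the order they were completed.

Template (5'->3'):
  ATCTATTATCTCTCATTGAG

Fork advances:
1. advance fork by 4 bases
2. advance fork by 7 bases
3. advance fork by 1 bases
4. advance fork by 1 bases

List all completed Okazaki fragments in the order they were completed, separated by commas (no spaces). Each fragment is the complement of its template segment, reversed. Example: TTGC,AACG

Answer: TAGAT,GATAA

Derivation:
Step 1: advance 4 -> fork_pos = 0 + 4 = 4. Next multiple of 5 is 5 (not reached); still 0 fragment(s).
Step 2: advance 7 -> fork_pos = 4 + 7 = 11. Reached multiple(s) of 5: 5, 10 -> fragments 1-2 completed (2 total).
Step 3: advance 1 -> fork_pos = 11 + 1 = 12. Next multiple of 5 is 15 (not reached); still 2 fragment(s).
Step 4: advance 1 -> fork_pos = 12 + 1 = 13. Next multiple of 5 is 15 (not reached); still 2 fragment(s).
Final fork_pos = 13, so 2 fragment(s) are complete. Build each: template segment -> complement -> reverse.
Fragment 1: template[0:5] = ATCTA -> complement TAGAT -> reversed TAGAT
Fragment 2: template[5:10] = TTATC -> complement AATAG -> reversed GATAA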